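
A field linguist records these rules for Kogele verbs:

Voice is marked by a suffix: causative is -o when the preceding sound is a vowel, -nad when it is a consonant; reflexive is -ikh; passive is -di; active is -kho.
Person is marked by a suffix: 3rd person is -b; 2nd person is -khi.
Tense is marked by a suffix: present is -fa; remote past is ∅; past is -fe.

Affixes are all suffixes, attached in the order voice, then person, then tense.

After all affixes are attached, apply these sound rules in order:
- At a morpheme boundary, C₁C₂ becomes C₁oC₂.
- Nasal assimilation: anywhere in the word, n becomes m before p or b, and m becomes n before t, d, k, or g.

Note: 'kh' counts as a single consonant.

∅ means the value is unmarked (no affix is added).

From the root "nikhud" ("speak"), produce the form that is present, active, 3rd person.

nikhudokhobofa

Attach voice active -kho → nikhudkho.
Attach person 3rd person -b → nikhudkhob.
Attach tense present -fa → nikhudkhobfa.
Apply epenthesis: nikhudkhobfa → nikhudokhobofa.
Nasal assimilation: no change.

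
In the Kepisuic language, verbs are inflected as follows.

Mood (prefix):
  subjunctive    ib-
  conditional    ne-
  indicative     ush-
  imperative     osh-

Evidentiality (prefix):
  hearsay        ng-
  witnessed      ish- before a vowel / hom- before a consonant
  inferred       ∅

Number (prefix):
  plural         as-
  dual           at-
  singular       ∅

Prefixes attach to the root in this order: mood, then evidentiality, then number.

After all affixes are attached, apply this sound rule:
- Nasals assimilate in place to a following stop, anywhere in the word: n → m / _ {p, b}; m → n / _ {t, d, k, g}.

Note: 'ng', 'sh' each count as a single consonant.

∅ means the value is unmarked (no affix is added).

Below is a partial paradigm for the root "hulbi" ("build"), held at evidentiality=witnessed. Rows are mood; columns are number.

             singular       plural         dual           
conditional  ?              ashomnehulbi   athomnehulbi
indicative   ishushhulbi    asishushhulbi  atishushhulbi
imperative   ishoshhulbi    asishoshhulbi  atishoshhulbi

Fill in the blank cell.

homnehulbi

Attach mood conditional ne- → nehulbi.
Attach evidentiality witnessed hom- (before consonant 'n') → homnehulbi.
number = singular: zero marking, form stays homnehulbi.
Nasal assimilation: no change.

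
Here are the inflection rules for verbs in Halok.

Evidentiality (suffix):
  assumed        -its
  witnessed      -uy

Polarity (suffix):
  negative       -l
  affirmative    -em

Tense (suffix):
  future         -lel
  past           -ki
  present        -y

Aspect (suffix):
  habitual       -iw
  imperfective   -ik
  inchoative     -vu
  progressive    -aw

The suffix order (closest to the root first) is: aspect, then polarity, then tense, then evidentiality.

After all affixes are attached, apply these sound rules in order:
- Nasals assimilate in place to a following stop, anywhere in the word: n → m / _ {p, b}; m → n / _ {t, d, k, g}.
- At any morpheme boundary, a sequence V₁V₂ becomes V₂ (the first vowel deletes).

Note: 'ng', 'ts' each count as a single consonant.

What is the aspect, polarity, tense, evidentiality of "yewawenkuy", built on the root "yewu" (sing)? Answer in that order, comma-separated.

progressive, affirmative, past, witnessed

Segment: yewu-aw-em-ki-uy.
aspect: -aw → progressive.
polarity: -em → affirmative.
tense: -ki → past.
evidentiality: -uy → witnessed.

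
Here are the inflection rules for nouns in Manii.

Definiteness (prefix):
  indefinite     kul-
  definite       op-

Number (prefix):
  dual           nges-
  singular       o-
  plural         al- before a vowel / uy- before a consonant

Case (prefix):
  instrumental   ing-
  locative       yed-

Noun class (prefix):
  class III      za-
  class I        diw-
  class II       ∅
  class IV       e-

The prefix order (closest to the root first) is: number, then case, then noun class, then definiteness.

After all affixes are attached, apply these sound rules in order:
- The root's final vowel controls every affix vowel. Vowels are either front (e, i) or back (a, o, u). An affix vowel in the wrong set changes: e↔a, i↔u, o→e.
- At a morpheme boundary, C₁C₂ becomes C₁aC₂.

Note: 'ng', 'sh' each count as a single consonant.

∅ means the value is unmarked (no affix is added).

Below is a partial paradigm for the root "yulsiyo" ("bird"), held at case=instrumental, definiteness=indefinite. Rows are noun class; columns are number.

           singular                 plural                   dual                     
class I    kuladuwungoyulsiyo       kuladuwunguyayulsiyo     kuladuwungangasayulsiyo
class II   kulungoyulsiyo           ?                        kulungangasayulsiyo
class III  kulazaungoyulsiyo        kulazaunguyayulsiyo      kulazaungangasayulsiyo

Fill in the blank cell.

kulunguyayulsiyo

Attach number plural uy- (before consonant 'y') → uyyulsiyo.
Attach case instrumental ing- → inguyyulsiyo.
noun class = class II: zero marking, form stays inguyyulsiyo.
Attach definiteness indefinite kul- → kulinguyyulsiyo.
Apply vowel harmony: kulinguyyulsiyo → kulunguyyulsiyo.
Apply epenthesis: kulunguyyulsiyo → kulunguyayulsiyo.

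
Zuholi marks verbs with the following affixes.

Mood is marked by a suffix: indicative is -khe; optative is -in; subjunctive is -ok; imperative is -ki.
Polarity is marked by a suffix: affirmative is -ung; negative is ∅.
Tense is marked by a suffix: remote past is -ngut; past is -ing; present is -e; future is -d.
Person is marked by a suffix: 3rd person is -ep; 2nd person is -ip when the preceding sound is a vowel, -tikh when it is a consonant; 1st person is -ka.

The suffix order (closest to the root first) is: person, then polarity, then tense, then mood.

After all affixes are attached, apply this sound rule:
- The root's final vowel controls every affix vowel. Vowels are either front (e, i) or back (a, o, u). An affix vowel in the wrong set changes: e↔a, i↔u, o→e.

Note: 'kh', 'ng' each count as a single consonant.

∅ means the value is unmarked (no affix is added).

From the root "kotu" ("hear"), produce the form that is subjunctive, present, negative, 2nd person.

kotuupaok

Attach person 2nd person -ip (after vowel 'u') → kotuip.
polarity = negative: zero marking, form stays kotuip.
Attach tense present -e → kotuipe.
Attach mood subjunctive -ok → kotuipeok.
Apply vowel harmony: kotuipeok → kotuupaok.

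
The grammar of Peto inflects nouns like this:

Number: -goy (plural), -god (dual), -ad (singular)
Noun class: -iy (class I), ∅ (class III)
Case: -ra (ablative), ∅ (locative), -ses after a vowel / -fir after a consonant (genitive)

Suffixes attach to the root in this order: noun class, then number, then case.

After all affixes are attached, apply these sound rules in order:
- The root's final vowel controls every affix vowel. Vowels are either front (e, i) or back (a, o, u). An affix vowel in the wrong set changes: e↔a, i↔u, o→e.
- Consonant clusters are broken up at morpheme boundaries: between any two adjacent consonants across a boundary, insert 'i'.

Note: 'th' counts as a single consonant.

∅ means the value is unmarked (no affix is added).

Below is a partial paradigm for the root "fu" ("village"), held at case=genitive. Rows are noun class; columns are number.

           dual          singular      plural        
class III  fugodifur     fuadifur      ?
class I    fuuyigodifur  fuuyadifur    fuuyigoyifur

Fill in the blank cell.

fugoyifur

noun class = class III: zero marking, form stays fu.
Attach number plural -goy → fugoy.
Attach case genitive -fir (after consonant 'y') → fugoyfir.
Apply vowel harmony: fugoyfir → fugoyfur.
Apply epenthesis: fugoyfur → fugoyifur.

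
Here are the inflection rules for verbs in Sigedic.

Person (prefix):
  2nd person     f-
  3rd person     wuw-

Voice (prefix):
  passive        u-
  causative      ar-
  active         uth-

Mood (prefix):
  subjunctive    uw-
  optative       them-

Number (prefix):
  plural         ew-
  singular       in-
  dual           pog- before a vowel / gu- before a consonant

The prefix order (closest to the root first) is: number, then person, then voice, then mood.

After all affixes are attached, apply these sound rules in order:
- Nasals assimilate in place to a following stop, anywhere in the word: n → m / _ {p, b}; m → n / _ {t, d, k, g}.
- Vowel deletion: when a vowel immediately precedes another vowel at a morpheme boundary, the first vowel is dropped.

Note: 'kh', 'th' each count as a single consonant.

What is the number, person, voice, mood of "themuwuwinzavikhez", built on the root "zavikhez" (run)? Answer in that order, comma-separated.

singular, 3rd person, passive, optative

Segment: them-u-wuw-in-zavikhez.
number: in- → singular.
person: wuw- → 3rd person.
voice: u- → passive.
mood: them- → optative.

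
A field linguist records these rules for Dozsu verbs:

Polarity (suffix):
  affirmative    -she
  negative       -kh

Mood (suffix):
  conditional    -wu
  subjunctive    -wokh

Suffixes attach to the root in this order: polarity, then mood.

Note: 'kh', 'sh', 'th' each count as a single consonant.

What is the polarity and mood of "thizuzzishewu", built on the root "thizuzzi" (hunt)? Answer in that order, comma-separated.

affirmative, conditional

Segment: thizuzzi-she-wu.
polarity: -she → affirmative.
mood: -wu → conditional.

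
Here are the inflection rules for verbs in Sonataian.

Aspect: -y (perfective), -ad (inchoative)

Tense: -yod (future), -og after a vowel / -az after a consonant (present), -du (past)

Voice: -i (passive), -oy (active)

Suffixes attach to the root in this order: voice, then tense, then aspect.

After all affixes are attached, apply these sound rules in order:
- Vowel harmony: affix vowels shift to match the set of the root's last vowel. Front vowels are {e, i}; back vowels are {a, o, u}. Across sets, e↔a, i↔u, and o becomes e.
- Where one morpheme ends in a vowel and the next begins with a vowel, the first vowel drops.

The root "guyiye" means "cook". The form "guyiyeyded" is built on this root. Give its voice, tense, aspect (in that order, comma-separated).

active, past, inchoative

Segment: guyiye-oy-du-ad.
voice: -oy → active.
tense: -du → past.
aspect: -ad → inchoative.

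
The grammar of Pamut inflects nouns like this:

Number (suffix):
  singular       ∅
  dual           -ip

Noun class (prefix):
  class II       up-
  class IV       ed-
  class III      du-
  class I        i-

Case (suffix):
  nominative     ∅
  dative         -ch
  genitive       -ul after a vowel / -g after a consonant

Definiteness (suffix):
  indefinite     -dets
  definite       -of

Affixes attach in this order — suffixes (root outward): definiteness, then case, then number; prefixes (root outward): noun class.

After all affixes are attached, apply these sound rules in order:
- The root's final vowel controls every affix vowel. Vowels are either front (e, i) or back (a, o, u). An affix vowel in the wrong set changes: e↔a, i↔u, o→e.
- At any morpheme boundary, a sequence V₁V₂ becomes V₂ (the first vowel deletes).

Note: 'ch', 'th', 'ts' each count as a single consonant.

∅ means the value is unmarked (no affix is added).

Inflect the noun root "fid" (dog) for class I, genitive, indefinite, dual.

Attach noun class class I i- → ifid.
Attach definiteness indefinite -dets → ifiddets.
Attach case genitive -g (after consonant 'ts') → ifiddetsg.
Attach number dual -ip → ifiddetsgip.
Vowel harmony: no change.
Vowel deletion: no change.

ifiddetsgip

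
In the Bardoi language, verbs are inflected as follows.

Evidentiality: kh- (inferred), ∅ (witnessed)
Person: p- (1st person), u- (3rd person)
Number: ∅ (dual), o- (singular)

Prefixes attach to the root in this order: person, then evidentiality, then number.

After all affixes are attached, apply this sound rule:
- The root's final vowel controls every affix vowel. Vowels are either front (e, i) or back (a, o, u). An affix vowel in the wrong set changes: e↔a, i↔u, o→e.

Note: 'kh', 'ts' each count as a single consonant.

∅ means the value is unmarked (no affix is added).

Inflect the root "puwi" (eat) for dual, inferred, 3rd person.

Attach person 3rd person u- → upuwi.
Attach evidentiality inferred kh- → khupuwi.
number = dual: zero marking, form stays khupuwi.
Apply vowel harmony: khupuwi → khipuwi.

khipuwi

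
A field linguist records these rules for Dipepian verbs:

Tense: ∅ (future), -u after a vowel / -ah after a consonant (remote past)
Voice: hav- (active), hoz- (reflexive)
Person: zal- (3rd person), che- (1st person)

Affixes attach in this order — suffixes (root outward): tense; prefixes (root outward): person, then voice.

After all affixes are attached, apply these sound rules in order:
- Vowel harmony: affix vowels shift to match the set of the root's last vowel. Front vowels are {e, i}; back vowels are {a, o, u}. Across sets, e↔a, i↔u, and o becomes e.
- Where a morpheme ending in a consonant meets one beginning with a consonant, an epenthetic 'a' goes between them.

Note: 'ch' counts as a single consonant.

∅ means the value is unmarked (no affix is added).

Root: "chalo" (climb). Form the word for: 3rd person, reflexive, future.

hozazalachalo

Attach person 3rd person zal- → zalchalo.
Attach voice reflexive hoz- → hozzalchalo.
tense = future: zero marking, form stays hozzalchalo.
Vowel harmony: no change.
Apply epenthesis: hozzalchalo → hozazalachalo.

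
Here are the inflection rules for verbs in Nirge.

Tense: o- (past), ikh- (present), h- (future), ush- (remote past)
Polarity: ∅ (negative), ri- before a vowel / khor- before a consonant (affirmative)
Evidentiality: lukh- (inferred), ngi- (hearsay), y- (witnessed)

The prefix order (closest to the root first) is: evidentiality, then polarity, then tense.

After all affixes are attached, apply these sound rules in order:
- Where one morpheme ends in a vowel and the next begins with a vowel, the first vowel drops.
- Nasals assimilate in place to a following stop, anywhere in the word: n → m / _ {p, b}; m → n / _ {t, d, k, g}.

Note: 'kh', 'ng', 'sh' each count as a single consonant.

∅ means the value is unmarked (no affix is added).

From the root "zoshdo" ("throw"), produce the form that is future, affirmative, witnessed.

hkhoryzoshdo

Attach evidentiality witnessed y- → yzoshdo.
Attach polarity affirmative khor- (before consonant 'y') → khoryzoshdo.
Attach tense future h- → hkhoryzoshdo.
Vowel deletion: no change.
Nasal assimilation: no change.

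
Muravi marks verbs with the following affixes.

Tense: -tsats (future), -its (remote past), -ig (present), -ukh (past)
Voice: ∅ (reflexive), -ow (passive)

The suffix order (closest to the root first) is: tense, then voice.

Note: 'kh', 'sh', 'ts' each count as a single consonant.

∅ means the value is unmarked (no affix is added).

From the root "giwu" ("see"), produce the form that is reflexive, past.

giwuukh

Attach tense past -ukh → giwuukh.
voice = reflexive: zero marking, form stays giwuukh.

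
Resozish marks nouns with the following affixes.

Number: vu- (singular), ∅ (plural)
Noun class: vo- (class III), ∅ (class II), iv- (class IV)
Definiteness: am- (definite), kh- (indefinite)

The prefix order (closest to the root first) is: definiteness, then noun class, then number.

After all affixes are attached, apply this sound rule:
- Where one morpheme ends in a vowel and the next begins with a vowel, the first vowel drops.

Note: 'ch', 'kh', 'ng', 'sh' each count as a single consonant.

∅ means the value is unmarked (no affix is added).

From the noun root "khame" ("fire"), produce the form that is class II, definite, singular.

vamkhame

Attach definiteness definite am- → amkhame.
noun class = class II: zero marking, form stays amkhame.
Attach number singular vu- → vuamkhame.
Apply vowel deletion: vuamkhame → vamkhame.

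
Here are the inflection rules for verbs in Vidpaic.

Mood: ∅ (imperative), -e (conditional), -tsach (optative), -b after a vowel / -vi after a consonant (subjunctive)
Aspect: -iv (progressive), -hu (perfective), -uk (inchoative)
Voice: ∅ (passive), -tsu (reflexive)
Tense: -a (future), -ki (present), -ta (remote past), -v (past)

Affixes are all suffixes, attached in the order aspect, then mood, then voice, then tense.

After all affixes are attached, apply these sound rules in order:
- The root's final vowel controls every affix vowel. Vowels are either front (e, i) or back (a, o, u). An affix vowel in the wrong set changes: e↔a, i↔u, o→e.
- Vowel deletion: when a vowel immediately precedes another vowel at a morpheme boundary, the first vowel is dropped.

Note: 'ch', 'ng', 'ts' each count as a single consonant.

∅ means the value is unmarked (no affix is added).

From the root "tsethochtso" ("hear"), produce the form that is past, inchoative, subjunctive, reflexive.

tsethochtsukvutsuv

Attach aspect inchoative -uk → tsethochtsouk.
Attach mood subjunctive -vi (after consonant 'k') → tsethochtsoukvi.
Attach voice reflexive -tsu → tsethochtsoukvitsu.
Attach tense past -v → tsethochtsoukvitsuv.
Apply vowel harmony: tsethochtsoukvitsuv → tsethochtsoukvutsuv.
Apply vowel deletion: tsethochtsoukvutsuv → tsethochtsukvutsuv.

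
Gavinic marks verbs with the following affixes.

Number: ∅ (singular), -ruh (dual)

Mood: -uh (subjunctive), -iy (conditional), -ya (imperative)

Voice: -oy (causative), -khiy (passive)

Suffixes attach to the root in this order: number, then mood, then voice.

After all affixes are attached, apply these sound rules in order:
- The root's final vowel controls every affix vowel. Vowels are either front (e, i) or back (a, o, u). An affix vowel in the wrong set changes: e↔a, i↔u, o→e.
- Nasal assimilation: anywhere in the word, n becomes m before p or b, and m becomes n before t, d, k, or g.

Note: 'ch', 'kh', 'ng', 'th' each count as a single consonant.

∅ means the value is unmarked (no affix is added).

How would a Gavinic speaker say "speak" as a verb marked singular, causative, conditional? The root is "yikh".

number = singular: zero marking, form stays yikh.
Attach mood conditional -iy → yikhiy.
Attach voice causative -oy → yikhiyoy.
Apply vowel harmony: yikhiyoy → yikhiyey.
Nasal assimilation: no change.

yikhiyey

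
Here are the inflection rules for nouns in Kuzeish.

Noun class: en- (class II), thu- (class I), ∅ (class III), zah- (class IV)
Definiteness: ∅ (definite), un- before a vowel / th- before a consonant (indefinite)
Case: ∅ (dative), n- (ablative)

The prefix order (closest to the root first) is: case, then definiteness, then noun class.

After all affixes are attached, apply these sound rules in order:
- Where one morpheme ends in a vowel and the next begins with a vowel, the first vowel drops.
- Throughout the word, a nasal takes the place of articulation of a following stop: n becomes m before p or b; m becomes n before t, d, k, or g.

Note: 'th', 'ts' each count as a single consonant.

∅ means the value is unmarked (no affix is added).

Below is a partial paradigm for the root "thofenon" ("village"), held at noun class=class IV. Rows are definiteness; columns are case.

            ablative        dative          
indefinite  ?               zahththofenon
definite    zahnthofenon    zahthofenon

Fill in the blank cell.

zahthnthofenon

Attach case ablative n- → nthofenon.
Attach definiteness indefinite th- (before consonant 'n') → thnthofenon.
Attach noun class class IV zah- → zahthnthofenon.
Vowel deletion: no change.
Nasal assimilation: no change.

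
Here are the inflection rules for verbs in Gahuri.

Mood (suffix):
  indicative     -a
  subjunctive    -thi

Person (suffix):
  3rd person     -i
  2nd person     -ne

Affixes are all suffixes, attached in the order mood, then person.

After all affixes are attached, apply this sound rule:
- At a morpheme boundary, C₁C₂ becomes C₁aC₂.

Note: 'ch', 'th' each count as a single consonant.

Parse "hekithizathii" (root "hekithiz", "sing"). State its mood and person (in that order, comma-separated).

subjunctive, 3rd person

Segment: hekithiz-thi-i.
mood: -thi → subjunctive.
person: -i → 3rd person.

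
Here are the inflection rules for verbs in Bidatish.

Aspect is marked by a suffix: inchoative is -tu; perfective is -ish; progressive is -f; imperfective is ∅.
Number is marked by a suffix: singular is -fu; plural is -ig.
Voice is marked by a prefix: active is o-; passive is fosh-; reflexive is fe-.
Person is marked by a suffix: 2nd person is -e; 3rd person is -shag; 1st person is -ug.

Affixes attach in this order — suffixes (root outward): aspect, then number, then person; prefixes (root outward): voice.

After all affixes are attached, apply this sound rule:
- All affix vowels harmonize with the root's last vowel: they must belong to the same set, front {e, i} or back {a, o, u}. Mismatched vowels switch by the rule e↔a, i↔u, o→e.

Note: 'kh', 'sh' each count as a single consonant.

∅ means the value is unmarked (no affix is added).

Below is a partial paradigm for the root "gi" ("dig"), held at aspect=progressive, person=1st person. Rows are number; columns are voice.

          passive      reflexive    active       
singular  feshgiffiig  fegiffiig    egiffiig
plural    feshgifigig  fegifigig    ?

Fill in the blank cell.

Attach aspect progressive -f → gif.
Attach number plural -ig → gifig.
Attach person 1st person -ug → gifigug.
Attach voice active o- → ogifigug.
Apply vowel harmony: ogifigug → egifigig.

egifigig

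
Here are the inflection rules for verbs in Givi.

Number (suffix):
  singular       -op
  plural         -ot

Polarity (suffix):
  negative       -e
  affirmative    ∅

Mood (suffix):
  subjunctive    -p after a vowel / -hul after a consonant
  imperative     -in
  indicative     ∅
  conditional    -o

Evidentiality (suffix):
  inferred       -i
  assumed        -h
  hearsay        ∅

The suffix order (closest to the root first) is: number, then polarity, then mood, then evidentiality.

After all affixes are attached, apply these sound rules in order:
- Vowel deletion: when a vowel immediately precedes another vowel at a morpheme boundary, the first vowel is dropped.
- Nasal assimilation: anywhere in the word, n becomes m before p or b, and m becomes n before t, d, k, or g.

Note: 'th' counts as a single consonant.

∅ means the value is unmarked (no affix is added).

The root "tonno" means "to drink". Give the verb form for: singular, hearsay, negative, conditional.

Attach number singular -op → tonnoop.
Attach polarity negative -e → tonnoope.
Attach mood conditional -o → tonnoopeo.
evidentiality = hearsay: zero marking, form stays tonnoopeo.
Apply vowel deletion: tonnoopeo → tonnopo.
Nasal assimilation: no change.

tonnopo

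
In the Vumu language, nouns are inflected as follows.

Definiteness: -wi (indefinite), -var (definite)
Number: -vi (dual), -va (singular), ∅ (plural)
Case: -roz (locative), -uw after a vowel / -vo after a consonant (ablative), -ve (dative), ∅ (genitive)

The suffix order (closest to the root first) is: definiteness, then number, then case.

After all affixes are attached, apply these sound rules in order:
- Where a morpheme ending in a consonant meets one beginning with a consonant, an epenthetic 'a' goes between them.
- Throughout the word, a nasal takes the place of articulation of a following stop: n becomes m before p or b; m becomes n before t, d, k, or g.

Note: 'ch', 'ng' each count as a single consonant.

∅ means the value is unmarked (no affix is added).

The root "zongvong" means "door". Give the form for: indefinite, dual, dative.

zongvongawivive

Attach definiteness indefinite -wi → zongvongwi.
Attach number dual -vi → zongvongwivi.
Attach case dative -ve → zongvongwivive.
Apply epenthesis: zongvongwivive → zongvongawivive.
Nasal assimilation: no change.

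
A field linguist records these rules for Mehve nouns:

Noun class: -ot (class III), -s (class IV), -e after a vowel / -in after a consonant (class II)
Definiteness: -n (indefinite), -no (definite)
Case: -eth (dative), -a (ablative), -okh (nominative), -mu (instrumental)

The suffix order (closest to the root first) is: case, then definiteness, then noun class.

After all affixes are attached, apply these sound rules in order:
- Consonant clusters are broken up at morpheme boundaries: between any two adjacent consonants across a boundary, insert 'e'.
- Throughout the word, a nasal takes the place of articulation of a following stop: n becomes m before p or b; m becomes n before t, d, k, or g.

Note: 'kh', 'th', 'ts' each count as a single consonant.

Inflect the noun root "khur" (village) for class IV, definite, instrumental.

Attach case instrumental -mu → khurmu.
Attach definiteness definite -no → khurmuno.
Attach noun class class IV -s → khurmunos.
Apply epenthesis: khurmunos → khuremunos.
Nasal assimilation: no change.

khuremunos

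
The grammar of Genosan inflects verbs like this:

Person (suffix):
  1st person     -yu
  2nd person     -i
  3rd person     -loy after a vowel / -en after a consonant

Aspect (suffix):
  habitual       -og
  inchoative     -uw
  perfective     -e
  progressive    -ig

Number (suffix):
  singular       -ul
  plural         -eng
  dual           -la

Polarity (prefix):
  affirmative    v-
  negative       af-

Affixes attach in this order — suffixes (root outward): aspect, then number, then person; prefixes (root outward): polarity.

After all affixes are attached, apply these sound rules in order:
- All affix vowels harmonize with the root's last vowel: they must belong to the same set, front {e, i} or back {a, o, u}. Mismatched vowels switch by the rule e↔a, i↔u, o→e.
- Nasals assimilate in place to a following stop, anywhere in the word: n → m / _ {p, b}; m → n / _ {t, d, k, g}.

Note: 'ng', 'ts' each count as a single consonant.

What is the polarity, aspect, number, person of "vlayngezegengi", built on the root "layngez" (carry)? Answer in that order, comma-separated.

Segment: v-layngez-og-eng-i.
polarity: v- → affirmative.
aspect: -og → habitual.
number: -eng → plural.
person: -i → 2nd person.

affirmative, habitual, plural, 2nd person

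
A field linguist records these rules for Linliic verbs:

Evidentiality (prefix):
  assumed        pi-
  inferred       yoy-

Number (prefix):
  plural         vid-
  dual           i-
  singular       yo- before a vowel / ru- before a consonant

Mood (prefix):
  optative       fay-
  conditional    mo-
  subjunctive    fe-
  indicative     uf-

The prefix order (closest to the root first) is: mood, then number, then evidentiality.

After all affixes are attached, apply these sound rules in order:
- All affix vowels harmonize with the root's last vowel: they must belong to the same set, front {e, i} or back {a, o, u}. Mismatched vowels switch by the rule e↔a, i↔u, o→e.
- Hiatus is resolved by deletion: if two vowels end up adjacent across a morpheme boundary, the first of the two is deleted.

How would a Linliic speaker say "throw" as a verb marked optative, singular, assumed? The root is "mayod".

purufaymayod

Attach mood optative fay- → faymayod.
Attach number singular ru- (before consonant 'f') → rufaymayod.
Attach evidentiality assumed pi- → pirufaymayod.
Apply vowel harmony: pirufaymayod → purufaymayod.
Vowel deletion: no change.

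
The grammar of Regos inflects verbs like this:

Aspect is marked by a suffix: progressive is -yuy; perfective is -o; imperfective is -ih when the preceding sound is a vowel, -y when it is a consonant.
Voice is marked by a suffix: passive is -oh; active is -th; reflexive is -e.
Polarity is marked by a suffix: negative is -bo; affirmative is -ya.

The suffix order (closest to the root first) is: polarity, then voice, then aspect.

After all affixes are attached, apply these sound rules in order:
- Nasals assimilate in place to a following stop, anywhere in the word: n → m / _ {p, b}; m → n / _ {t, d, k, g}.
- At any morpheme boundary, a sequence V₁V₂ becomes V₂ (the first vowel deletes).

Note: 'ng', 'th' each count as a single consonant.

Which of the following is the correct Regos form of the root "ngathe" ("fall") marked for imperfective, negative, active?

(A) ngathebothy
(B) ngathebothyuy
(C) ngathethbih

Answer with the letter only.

A

Attach polarity negative -bo → ngathebo.
Attach voice active -th → ngatheboth.
Attach aspect imperfective -y (after consonant 'th') → ngathebothy.
Nasal assimilation: no change.
Vowel deletion: no change.
So the correct form is ngathebothy, option (A).
(B) ngathebothyuy is wrong: it uses progressive instead of imperfective for aspect.
(C) ngathethbih is wrong: it has the affixes in the wrong order.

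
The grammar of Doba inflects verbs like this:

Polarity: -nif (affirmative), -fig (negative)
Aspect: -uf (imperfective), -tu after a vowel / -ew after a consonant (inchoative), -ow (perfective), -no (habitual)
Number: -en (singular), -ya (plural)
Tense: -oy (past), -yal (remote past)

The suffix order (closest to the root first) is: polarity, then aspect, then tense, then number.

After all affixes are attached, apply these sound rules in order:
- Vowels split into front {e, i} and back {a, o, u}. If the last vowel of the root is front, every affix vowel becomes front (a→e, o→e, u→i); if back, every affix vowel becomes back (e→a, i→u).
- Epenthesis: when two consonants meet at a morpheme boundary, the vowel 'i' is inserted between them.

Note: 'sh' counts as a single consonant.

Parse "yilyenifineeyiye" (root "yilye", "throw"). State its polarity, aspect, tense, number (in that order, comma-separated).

affirmative, habitual, past, plural

Segment: yilye-nif-no-oy-ya.
polarity: -nif → affirmative.
aspect: -no → habitual.
tense: -oy → past.
number: -ya → plural.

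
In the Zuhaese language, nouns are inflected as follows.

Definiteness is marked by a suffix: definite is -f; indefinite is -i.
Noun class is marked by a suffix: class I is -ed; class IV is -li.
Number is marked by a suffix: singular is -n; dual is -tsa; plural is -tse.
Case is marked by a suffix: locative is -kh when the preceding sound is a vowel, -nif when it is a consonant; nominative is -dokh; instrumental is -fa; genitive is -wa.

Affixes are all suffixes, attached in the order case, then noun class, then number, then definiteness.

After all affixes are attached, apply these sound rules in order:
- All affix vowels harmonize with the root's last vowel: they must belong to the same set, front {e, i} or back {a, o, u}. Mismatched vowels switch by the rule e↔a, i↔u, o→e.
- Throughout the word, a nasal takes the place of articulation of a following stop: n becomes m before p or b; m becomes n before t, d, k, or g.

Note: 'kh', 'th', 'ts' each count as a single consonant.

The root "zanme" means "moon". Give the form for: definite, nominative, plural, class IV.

zanmedekhlitsef

Attach case nominative -dokh → zanmedokh.
Attach noun class class IV -li → zanmedokhli.
Attach number plural -tse → zanmedokhlitse.
Attach definiteness definite -f → zanmedokhlitsef.
Apply vowel harmony: zanmedokhlitsef → zanmedekhlitsef.
Nasal assimilation: no change.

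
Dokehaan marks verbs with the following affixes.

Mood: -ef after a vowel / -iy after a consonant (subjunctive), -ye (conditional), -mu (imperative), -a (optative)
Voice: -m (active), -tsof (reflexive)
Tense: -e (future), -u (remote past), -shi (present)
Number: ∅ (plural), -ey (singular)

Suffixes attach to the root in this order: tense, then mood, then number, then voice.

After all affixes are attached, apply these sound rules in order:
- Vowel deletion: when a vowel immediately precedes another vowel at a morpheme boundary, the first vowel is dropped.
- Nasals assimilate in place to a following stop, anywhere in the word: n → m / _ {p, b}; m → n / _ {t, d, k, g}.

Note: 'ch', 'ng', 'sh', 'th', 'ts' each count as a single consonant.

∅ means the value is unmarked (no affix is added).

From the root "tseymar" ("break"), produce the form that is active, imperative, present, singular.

Attach tense present -shi → tseymarshi.
Attach mood imperative -mu → tseymarshimu.
Attach number singular -ey → tseymarshimuey.
Attach voice active -m → tseymarshimueym.
Apply vowel deletion: tseymarshimueym → tseymarshimeym.
Nasal assimilation: no change.

tseymarshimeym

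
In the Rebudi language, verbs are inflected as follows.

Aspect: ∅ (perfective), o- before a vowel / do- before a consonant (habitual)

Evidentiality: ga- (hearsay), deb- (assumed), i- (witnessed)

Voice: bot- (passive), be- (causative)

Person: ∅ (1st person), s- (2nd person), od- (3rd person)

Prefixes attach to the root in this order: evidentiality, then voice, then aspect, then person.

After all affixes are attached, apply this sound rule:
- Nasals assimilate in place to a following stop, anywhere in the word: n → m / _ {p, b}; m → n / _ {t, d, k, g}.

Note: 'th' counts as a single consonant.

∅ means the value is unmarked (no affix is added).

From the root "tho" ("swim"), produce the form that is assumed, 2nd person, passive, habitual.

sdobotdebtho

Attach evidentiality assumed deb- → debtho.
Attach voice passive bot- → botdebtho.
Attach aspect habitual do- (before consonant 'b') → dobotdebtho.
Attach person 2nd person s- → sdobotdebtho.
Nasal assimilation: no change.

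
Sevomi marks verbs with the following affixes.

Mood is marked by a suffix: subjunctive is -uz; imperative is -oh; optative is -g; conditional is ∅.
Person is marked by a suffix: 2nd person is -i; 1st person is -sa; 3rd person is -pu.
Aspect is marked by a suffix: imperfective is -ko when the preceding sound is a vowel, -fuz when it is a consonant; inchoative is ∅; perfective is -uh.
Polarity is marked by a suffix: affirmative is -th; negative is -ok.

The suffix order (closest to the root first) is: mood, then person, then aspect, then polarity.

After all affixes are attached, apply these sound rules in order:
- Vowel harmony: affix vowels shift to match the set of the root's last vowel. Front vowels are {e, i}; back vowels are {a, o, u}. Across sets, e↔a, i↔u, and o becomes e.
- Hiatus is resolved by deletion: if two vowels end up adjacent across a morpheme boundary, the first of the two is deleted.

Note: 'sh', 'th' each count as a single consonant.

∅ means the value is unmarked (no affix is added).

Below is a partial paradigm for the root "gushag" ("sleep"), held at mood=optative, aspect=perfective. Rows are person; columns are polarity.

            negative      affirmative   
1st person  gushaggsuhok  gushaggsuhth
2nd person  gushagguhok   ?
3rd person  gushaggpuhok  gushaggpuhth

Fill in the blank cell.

gushagguhth

Attach mood optative -g → gushagg.
Attach person 2nd person -i → gushaggi.
Attach aspect perfective -uh → gushaggiuh.
Attach polarity affirmative -th → gushaggiuhth.
Apply vowel harmony: gushaggiuhth → gushagguuhth.
Apply vowel deletion: gushagguuhth → gushagguhth.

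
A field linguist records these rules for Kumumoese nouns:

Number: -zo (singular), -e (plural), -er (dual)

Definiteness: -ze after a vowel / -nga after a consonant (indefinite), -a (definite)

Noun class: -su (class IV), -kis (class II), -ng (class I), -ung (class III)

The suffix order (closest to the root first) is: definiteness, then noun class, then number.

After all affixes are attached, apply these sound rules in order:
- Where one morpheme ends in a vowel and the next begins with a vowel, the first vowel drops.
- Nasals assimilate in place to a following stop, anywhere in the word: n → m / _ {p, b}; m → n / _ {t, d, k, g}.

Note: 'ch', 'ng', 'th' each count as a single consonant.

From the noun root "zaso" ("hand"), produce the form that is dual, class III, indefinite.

zasozunger

Attach definiteness indefinite -ze (after vowel 'o') → zasoze.
Attach noun class class III -ung → zasozeung.
Attach number dual -er → zasozeunger.
Apply vowel deletion: zasozeunger → zasozunger.
Nasal assimilation: no change.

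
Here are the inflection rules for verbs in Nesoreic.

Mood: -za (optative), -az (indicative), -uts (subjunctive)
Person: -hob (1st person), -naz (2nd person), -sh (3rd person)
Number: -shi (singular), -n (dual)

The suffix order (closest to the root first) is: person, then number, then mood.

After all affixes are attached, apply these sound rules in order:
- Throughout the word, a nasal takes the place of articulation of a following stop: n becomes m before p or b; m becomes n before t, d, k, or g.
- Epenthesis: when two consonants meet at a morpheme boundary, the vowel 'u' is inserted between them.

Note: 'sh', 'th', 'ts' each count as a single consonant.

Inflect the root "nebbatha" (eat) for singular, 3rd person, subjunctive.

nebbathashushiuts

Attach person 3rd person -sh → nebbathash.
Attach number singular -shi → nebbathashshi.
Attach mood subjunctive -uts → nebbathashshiuts.
Nasal assimilation: no change.
Apply epenthesis: nebbathashshiuts → nebbathashushiuts.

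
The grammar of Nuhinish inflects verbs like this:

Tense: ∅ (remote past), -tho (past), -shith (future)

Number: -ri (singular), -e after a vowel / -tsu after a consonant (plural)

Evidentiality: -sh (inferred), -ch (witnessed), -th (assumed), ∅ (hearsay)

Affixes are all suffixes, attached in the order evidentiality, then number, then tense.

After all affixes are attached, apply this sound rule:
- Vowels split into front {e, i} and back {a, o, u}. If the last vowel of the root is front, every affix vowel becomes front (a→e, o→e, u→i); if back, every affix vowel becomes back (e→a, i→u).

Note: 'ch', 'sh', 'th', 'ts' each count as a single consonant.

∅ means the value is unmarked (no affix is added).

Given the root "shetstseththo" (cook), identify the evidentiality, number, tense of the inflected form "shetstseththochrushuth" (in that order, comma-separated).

witnessed, singular, future

Segment: shetstseththo-ch-ri-shith.
evidentiality: -ch → witnessed.
number: -ri → singular.
tense: -shith → future.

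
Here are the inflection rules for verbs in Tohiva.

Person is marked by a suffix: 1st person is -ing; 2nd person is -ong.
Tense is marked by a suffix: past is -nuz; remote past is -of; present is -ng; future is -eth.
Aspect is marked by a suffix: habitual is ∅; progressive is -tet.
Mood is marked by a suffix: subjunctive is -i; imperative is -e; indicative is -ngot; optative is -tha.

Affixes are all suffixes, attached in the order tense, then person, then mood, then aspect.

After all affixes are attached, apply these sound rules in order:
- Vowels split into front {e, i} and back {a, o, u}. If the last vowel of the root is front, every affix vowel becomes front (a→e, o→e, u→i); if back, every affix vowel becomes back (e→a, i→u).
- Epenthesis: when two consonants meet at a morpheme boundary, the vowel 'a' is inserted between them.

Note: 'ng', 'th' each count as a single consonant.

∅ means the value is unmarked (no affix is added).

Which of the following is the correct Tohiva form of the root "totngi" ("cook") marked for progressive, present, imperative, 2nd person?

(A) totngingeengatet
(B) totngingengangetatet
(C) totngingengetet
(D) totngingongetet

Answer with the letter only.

C

Attach tense present -ng → totnging.
Attach person 2nd person -ong → totngingong.
Attach mood imperative -e → totngingonge.
Attach aspect progressive -tet → totngingongetet.
Apply vowel harmony: totngingongetet → totngingengetet.
Epenthesis: no change.
So the correct form is totngingengetet, option (C).
(D) totngingongetet is wrong: it fails to apply the sound rule(s).
(A) totngingeengatet is wrong: it has the affixes in the wrong order.
(B) totngingengangetatet is wrong: it uses indicative instead of imperative for mood.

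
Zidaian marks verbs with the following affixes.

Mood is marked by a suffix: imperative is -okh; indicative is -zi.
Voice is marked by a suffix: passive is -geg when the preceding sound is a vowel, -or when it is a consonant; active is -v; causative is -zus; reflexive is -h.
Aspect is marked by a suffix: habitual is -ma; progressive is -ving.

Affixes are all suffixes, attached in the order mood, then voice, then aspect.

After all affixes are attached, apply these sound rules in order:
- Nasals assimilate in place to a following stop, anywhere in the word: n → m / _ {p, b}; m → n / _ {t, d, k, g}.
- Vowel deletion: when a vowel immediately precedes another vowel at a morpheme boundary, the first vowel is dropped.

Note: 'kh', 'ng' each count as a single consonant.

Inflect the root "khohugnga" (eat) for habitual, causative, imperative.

Attach mood imperative -okh → khohugngaokh.
Attach voice causative -zus → khohugngaokhzus.
Attach aspect habitual -ma → khohugngaokhzusma.
Nasal assimilation: no change.
Apply vowel deletion: khohugngaokhzusma → khohugngokhzusma.

khohugngokhzusma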